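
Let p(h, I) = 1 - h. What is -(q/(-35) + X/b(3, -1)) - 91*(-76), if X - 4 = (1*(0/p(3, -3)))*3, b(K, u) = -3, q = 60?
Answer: 145300/21 ≈ 6919.0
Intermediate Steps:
X = 4 (X = 4 + (1*(0/(1 - 1*3)))*3 = 4 + (1*(0/(1 - 3)))*3 = 4 + (1*(0/(-2)))*3 = 4 + (1*(0*(-½)))*3 = 4 + (1*0)*3 = 4 + 0*3 = 4 + 0 = 4)
-(q/(-35) + X/b(3, -1)) - 91*(-76) = -(60/(-35) + 4/(-3)) - 91*(-76) = -(60*(-1/35) + 4*(-⅓)) + 6916 = -(-12/7 - 4/3) + 6916 = -1*(-64/21) + 6916 = 64/21 + 6916 = 145300/21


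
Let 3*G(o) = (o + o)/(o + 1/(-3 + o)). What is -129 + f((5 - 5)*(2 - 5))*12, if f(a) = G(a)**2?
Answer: -129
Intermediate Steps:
G(o) = 2*o/(3*(o + 1/(-3 + o))) (G(o) = ((o + o)/(o + 1/(-3 + o)))/3 = ((2*o)/(o + 1/(-3 + o)))/3 = (2*o/(o + 1/(-3 + o)))/3 = 2*o/(3*(o + 1/(-3 + o))))
f(a) = 4*a**2*(-3 + a)**2/(9*(1 + a**2 - 3*a)**2) (f(a) = (2*a*(-3 + a)/(3*(1 + a**2 - 3*a)))**2 = 4*a**2*(-3 + a)**2/(9*(1 + a**2 - 3*a)**2))
-129 + f((5 - 5)*(2 - 5))*12 = -129 + (4*((5 - 5)*(2 - 5))**2*(-3 + (5 - 5)*(2 - 5))**2/(9*(1 + ((5 - 5)*(2 - 5))**2 - 3*(5 - 5)*(2 - 5))**2))*12 = -129 + (4*(0*(-3))**2*(-3 + 0*(-3))**2/(9*(1 + (0*(-3))**2 - 0*(-3))**2))*12 = -129 + ((4/9)*0**2*(-3 + 0)**2/(1 + 0**2 - 3*0)**2)*12 = -129 + ((4/9)*0*(-3)**2/(1 + 0 + 0)**2)*12 = -129 + ((4/9)*0*9/1**2)*12 = -129 + ((4/9)*0*9*1)*12 = -129 + 0*12 = -129 + 0 = -129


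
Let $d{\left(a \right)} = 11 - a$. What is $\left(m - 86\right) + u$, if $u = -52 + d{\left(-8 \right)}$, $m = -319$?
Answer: $-438$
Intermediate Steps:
$u = -33$ ($u = -52 + \left(11 - -8\right) = -52 + \left(11 + 8\right) = -52 + 19 = -33$)
$\left(m - 86\right) + u = \left(-319 - 86\right) - 33 = -405 - 33 = -438$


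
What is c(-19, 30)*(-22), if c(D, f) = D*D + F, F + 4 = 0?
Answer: -7854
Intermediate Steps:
F = -4 (F = -4 + 0 = -4)
c(D, f) = -4 + D² (c(D, f) = D*D - 4 = D² - 4 = -4 + D²)
c(-19, 30)*(-22) = (-4 + (-19)²)*(-22) = (-4 + 361)*(-22) = 357*(-22) = -7854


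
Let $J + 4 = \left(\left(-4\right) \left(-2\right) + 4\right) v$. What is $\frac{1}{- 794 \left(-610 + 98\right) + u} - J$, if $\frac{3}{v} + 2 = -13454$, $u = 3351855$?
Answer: $\frac{50606630459}{12643200412} \approx 4.0027$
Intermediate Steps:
$v = - \frac{3}{13456}$ ($v = \frac{3}{-2 - 13454} = \frac{3}{-13456} = 3 \left(- \frac{1}{13456}\right) = - \frac{3}{13456} \approx -0.00022295$)
$J = - \frac{13465}{3364}$ ($J = -4 + \left(\left(-4\right) \left(-2\right) + 4\right) \left(- \frac{3}{13456}\right) = -4 + \left(8 + 4\right) \left(- \frac{3}{13456}\right) = -4 + 12 \left(- \frac{3}{13456}\right) = -4 - \frac{9}{3364} = - \frac{13465}{3364} \approx -4.0027$)
$\frac{1}{- 794 \left(-610 + 98\right) + u} - J = \frac{1}{- 794 \left(-610 + 98\right) + 3351855} - - \frac{13465}{3364} = \frac{1}{\left(-794\right) \left(-512\right) + 3351855} + \frac{13465}{3364} = \frac{1}{406528 + 3351855} + \frac{13465}{3364} = \frac{1}{3758383} + \frac{13465}{3364} = \frac{50606630459}{12643200412}$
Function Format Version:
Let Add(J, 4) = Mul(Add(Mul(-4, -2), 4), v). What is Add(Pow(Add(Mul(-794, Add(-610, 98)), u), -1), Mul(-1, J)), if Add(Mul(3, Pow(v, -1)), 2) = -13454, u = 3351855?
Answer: Rational(50606630459, 12643200412) ≈ 4.0027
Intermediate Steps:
v = Rational(-3, 13456) (v = Mul(3, Pow(Add(-2, -13454), -1)) = Mul(3, Pow(-13456, -1)) = Mul(3, Rational(-1, 13456)) = Rational(-3, 13456) ≈ -0.00022295)
J = Rational(-13465, 3364) (J = Add(-4, Mul(Add(Mul(-4, -2), 4), Rational(-3, 13456))) = Add(-4, Mul(Add(8, 4), Rational(-3, 13456))) = Add(-4, Mul(12, Rational(-3, 13456))) = Add(-4, Rational(-9, 3364)) = Rational(-13465, 3364) ≈ -4.0027)
Add(Pow(Add(Mul(-794, Add(-610, 98)), u), -1), Mul(-1, J)) = Add(Pow(Add(Mul(-794, Add(-610, 98)), 3351855), -1), Mul(-1, Rational(-13465, 3364))) = Add(Pow(Add(Mul(-794, -512), 3351855), -1), Rational(13465, 3364)) = Add(Pow(Add(406528, 3351855), -1), Rational(13465, 3364)) = Add(Pow(3758383, -1), Rational(13465, 3364)) = Add(Rational(1, 3758383), Rational(13465, 3364)) = Rational(50606630459, 12643200412)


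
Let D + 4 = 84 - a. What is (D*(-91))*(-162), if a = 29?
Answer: 751842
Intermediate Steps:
D = 51 (D = -4 + (84 - 1*29) = -4 + (84 - 29) = -4 + 55 = 51)
(D*(-91))*(-162) = (51*(-91))*(-162) = -4641*(-162) = 751842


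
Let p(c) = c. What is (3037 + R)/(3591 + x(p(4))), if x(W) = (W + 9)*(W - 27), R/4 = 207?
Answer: 3865/3292 ≈ 1.1741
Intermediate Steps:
R = 828 (R = 4*207 = 828)
x(W) = (-27 + W)*(9 + W) (x(W) = (9 + W)*(-27 + W) = (-27 + W)*(9 + W))
(3037 + R)/(3591 + x(p(4))) = (3037 + 828)/(3591 + (-243 + 4² - 18*4)) = 3865/(3591 + (-243 + 16 - 72)) = 3865/(3591 - 299) = 3865/3292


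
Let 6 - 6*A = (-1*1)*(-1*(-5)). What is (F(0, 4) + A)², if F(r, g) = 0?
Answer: 121/36 ≈ 3.3611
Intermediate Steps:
A = 11/6 (A = 1 - (-1*1)*(-1*(-5))/6 = 1 - (-1)*5/6 = 1 - ⅙*(-5) = 1 + ⅚ = 11/6 ≈ 1.8333)
(F(0, 4) + A)² = (0 + 11/6)² = (11/6)² = 121/36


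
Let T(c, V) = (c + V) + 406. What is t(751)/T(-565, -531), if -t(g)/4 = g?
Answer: 1502/345 ≈ 4.3536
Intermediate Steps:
T(c, V) = 406 + V + c (T(c, V) = (V + c) + 406 = 406 + V + c)
t(g) = -4*g
t(751)/T(-565, -531) = (-4*751)/(406 - 531 - 565) = -3004/(-690) = -3004*(-1/690) = 1502/345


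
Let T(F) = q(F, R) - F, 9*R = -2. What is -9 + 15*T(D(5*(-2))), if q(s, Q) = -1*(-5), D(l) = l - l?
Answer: 66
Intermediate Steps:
R = -2/9 (R = (⅑)*(-2) = -2/9 ≈ -0.22222)
D(l) = 0
q(s, Q) = 5
T(F) = 5 - F
-9 + 15*T(D(5*(-2))) = -9 + 15*(5 - 1*0) = -9 + 15*(5 + 0) = -9 + 15*5 = -9 + 75 = 66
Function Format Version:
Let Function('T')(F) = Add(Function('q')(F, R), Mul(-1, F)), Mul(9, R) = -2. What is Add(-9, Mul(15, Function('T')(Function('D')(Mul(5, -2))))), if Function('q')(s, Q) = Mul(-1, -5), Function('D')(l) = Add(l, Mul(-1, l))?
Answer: 66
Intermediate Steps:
R = Rational(-2, 9) (R = Mul(Rational(1, 9), -2) = Rational(-2, 9) ≈ -0.22222)
Function('D')(l) = 0
Function('q')(s, Q) = 5
Function('T')(F) = Add(5, Mul(-1, F))
Add(-9, Mul(15, Function('T')(Function('D')(Mul(5, -2))))) = Add(-9, Mul(15, Add(5, Mul(-1, 0)))) = Add(-9, Mul(15, Add(5, 0))) = Add(-9, Mul(15, 5)) = Add(-9, 75) = 66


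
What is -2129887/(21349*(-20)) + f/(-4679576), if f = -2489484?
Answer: 1378740995779/249760670060 ≈ 5.5202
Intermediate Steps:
-2129887/(21349*(-20)) + f/(-4679576) = -2129887/(21349*(-20)) - 2489484/(-4679576) = -2129887/(-426980) - 2489484*(-1/4679576) = -2129887*(-1/426980) + 622371/1169894 = 2129887/426980 + 622371/1169894 = 1378740995779/249760670060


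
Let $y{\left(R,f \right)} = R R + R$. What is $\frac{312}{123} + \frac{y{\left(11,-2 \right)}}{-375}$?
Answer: $\frac{11196}{5125} \approx 2.1846$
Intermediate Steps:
$y{\left(R,f \right)} = R + R^{2}$ ($y{\left(R,f \right)} = R^{2} + R = R + R^{2}$)
$\frac{312}{123} + \frac{y{\left(11,-2 \right)}}{-375} = \frac{312}{123} + \frac{11 \left(1 + 11\right)}{-375} = 312 \cdot \frac{1}{123} + 11 \cdot 12 \left(- \frac{1}{375}\right) = \frac{104}{41} + 132 \left(- \frac{1}{375}\right) = \frac{104}{41} - \frac{44}{125} = \frac{11196}{5125}$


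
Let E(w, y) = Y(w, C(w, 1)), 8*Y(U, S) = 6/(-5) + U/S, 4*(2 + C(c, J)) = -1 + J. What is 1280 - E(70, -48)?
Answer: 51381/40 ≈ 1284.5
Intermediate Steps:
C(c, J) = -9/4 + J/4 (C(c, J) = -2 + (-1 + J)/4 = -2 + (-¼ + J/4) = -9/4 + J/4)
Y(U, S) = -3/20 + U/(8*S) (Y(U, S) = (6/(-5) + U/S)/8 = (6*(-⅕) + U/S)/8 = (-6/5 + U/S)/8 = -3/20 + U/(8*S))
E(w, y) = -3/20 - w/16 (E(w, y) = -3/20 + w/(8*(-9/4 + (¼)*1)) = -3/20 + w/(8*(-9/4 + ¼)) = -3/20 + (⅛)*w/(-2) = -3/20 + (⅛)*w*(-½) = -3/20 - w/16)
1280 - E(70, -48) = 1280 - (-3/20 - 1/16*70) = 1280 - (-3/20 - 35/8) = 1280 - 1*(-181/40) = 1280 + 181/40 = 51381/40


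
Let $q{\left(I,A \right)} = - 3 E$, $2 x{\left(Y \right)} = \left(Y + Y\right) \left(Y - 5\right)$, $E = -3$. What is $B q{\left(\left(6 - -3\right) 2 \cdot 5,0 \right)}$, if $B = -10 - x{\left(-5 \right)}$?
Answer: $-540$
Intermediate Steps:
$x{\left(Y \right)} = Y \left(-5 + Y\right)$ ($x{\left(Y \right)} = \frac{\left(Y + Y\right) \left(Y - 5\right)}{2} = \frac{2 Y \left(-5 + Y\right)}{2} = Y \left(-5 + Y\right)$)
$q{\left(I,A \right)} = 9$ ($q{\left(I,A \right)} = \left(-3\right) \left(-3\right) = 9$)
$B = -60$ ($B = -10 - - 5 \left(-5 - 5\right) = -10 - \left(-5\right) \left(-10\right) = -10 - 50 = -60$)
$B q{\left(\left(6 - -3\right) 2 \cdot 5,0 \right)} = \left(-60\right) 9 = -540$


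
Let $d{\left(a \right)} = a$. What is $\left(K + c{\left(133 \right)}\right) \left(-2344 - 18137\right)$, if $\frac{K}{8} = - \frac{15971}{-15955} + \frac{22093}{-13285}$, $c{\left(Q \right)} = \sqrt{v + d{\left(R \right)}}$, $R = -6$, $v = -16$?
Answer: $\frac{4598200123968}{42392435} - 20481 i \sqrt{22} \approx 1.0847 \cdot 10^{5} - 96064.0 i$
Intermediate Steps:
$c{\left(Q \right)} = i \sqrt{22}$ ($c{\left(Q \right)} = \sqrt{-16 - 6} = \sqrt{-22} = i \sqrt{22}$)
$K = - \frac{224510528}{42392435}$ ($K = 8 \left(- \frac{15971}{-15955} + \frac{22093}{-13285}\right) = 8 \left(\left(-15971\right) \left(- \frac{1}{15955}\right) + 22093 \left(- \frac{1}{13285}\right)\right) = 8 \left(\frac{15971}{15955} - \frac{22093}{13285}\right) = 8 \left(- \frac{28063816}{42392435}\right) = - \frac{224510528}{42392435} \approx -5.296$)
$\left(K + c{\left(133 \right)}\right) \left(-2344 - 18137\right) = \left(- \frac{224510528}{42392435} + i \sqrt{22}\right) \left(-2344 - 18137\right) = \left(- \frac{224510528}{42392435} + i \sqrt{22}\right) \left(-20481\right) = \frac{4598200123968}{42392435} - 20481 i \sqrt{22}$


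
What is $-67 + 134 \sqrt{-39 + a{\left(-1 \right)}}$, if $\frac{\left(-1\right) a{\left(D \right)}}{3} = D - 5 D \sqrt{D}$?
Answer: $-67 + \sqrt{6} \left(67 - 335 i\right) \approx 97.116 - 820.58 i$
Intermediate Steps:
$a{\left(D \right)} = - 3 D + 15 D^{\frac{3}{2}}$ ($a{\left(D \right)} = - 3 \left(D - 5 D \sqrt{D}\right) = - 3 \left(D - 5 D^{\frac{3}{2}}\right) = - 3 D + 15 D^{\frac{3}{2}}$)
$-67 + 134 \sqrt{-39 + a{\left(-1 \right)}} = -67 + 134 \sqrt{-39 + \left(\left(-3\right) \left(-1\right) + 15 \left(-1\right)^{\frac{3}{2}}\right)} = -67 + 134 \sqrt{-39 + \left(3 + 15 \left(- i\right)\right)} = -67 + 134 \sqrt{-39 + \left(3 - 15 i\right)} = -67 + 134 \sqrt{-36 - 15 i} = -67 + 134 \frac{5 \sqrt{6} \left(\frac{1}{5} - i\right)}{2} = -67 + 335 \sqrt{6} \left(\frac{1}{5} - i\right)$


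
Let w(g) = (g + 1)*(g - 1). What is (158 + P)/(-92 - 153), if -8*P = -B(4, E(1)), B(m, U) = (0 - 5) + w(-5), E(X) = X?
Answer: -1283/1960 ≈ -0.65459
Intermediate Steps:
w(g) = (1 + g)*(-1 + g)
B(m, U) = 19 (B(m, U) = (0 - 5) + (-1 + (-5)²) = -5 + (-1 + 25) = -5 + 24 = 19)
P = 19/8 (P = -(-1)*19/8 = -⅛*(-19) = 19/8 ≈ 2.3750)
(158 + P)/(-92 - 153) = (158 + 19/8)/(-92 - 153) = (1283/8)/(-245) = (1283/8)*(-1/245) = -1283/1960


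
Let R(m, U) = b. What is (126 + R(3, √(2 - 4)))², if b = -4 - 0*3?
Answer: 14884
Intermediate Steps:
b = -4 (b = -4 - 1*0 = -4 + 0 = -4)
R(m, U) = -4
(126 + R(3, √(2 - 4)))² = (126 - 4)² = 122² = 14884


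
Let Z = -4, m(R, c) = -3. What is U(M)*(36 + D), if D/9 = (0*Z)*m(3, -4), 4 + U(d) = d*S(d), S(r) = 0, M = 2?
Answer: -144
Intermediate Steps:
U(d) = -4 (U(d) = -4 + d*0 = -4 + 0 = -4)
D = 0 (D = 9*((0*(-4))*(-3)) = 9*(0*(-3)) = 9*0 = 0)
U(M)*(36 + D) = -4*(36 + 0) = -4*36 = -144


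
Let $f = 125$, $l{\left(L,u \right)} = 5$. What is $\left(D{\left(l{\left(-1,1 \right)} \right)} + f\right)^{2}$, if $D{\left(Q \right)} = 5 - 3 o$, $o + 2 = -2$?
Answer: $20164$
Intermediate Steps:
$o = -4$ ($o = -2 - 2 = -4$)
$D{\left(Q \right)} = 17$ ($D{\left(Q \right)} = 5 - -12 = 5 + 12 = 17$)
$\left(D{\left(l{\left(-1,1 \right)} \right)} + f\right)^{2} = \left(17 + 125\right)^{2} = 142^{2} = 20164$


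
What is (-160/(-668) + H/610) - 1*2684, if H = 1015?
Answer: -54645035/20374 ≈ -2682.1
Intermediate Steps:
(-160/(-668) + H/610) - 1*2684 = (-160/(-668) + 1015/610) - 1*2684 = (-160*(-1/668) + 1015*(1/610)) - 2684 = (40/167 + 203/122) - 2684 = 38781/20374 - 2684 = -54645035/20374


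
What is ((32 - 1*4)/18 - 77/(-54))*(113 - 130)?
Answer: -2737/54 ≈ -50.685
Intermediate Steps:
((32 - 1*4)/18 - 77/(-54))*(113 - 130) = ((32 - 4)*(1/18) - 77*(-1/54))*(-17) = (28*(1/18) + 77/54)*(-17) = (14/9 + 77/54)*(-17) = (161/54)*(-17) = -2737/54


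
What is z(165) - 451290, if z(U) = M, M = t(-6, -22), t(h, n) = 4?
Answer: -451286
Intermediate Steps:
M = 4
z(U) = 4
z(165) - 451290 = 4 - 451290 = -451286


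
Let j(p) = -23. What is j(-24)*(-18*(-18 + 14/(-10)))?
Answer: -40158/5 ≈ -8031.6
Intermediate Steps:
j(-24)*(-18*(-18 + 14/(-10))) = -(-414)*(-18 + 14/(-10)) = -(-414)*(-18 + 14*(-⅒)) = -(-414)*(-18 - 7/5) = -(-414)*(-97)/5 = -23*1746/5 = -40158/5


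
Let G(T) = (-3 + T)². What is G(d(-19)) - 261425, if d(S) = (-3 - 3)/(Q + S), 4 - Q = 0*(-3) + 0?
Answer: -6535456/25 ≈ -2.6142e+5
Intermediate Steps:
Q = 4 (Q = 4 - (0*(-3) + 0) = 4 - (0 + 0) = 4 - 1*0 = 4 + 0 = 4)
d(S) = -6/(4 + S) (d(S) = (-3 - 3)/(4 + S) = -6/(4 + S))
G(d(-19)) - 261425 = (-3 - 6/(4 - 19))² - 261425 = (-3 - 6/(-15))² - 261425 = (-3 - 6*(-1/15))² - 261425 = (-3 + ⅖)² - 261425 = (-13/5)² - 261425 = 169/25 - 261425 = -6535456/25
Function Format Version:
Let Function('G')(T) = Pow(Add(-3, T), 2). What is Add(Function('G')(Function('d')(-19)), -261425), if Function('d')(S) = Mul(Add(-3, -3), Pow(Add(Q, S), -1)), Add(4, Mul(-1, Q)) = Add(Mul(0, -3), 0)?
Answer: Rational(-6535456, 25) ≈ -2.6142e+5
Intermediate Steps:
Q = 4 (Q = Add(4, Mul(-1, Add(Mul(0, -3), 0))) = Add(4, Mul(-1, Add(0, 0))) = Add(4, Mul(-1, 0)) = Add(4, 0) = 4)
Function('d')(S) = Mul(-6, Pow(Add(4, S), -1)) (Function('d')(S) = Mul(Add(-3, -3), Pow(Add(4, S), -1)) = Mul(-6, Pow(Add(4, S), -1)))
Add(Function('G')(Function('d')(-19)), -261425) = Add(Pow(Add(-3, Mul(-6, Pow(Add(4, -19), -1))), 2), -261425) = Add(Pow(Add(-3, Mul(-6, Pow(-15, -1))), 2), -261425) = Add(Pow(Add(-3, Mul(-6, Rational(-1, 15))), 2), -261425) = Add(Pow(Add(-3, Rational(2, 5)), 2), -261425) = Add(Pow(Rational(-13, 5), 2), -261425) = Add(Rational(169, 25), -261425) = Rational(-6535456, 25)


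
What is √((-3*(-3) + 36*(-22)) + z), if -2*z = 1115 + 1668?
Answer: I*√8698/2 ≈ 46.632*I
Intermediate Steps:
z = -2783/2 (z = -(1115 + 1668)/2 = -½*2783 = -2783/2 ≈ -1391.5)
√((-3*(-3) + 36*(-22)) + z) = √((-3*(-3) + 36*(-22)) - 2783/2) = √((9 - 792) - 2783/2) = √(-783 - 2783/2) = √(-4349/2) = I*√8698/2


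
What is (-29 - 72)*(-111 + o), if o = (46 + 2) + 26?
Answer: 3737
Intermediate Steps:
o = 74 (o = 48 + 26 = 74)
(-29 - 72)*(-111 + o) = (-29 - 72)*(-111 + 74) = -101*(-37) = 3737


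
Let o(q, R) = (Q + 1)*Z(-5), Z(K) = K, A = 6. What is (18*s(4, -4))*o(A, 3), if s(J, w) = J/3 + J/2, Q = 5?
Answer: -1800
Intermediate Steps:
s(J, w) = 5*J/6 (s(J, w) = J*(⅓) + J*(½) = J/3 + J/2 = 5*J/6)
o(q, R) = -30 (o(q, R) = (5 + 1)*(-5) = 6*(-5) = -30)
(18*s(4, -4))*o(A, 3) = (18*((⅚)*4))*(-30) = (18*(10/3))*(-30) = 60*(-30) = -1800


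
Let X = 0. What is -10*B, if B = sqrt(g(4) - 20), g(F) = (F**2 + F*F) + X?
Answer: -20*sqrt(3) ≈ -34.641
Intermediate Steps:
g(F) = 2*F**2 (g(F) = (F**2 + F*F) + 0 = (F**2 + F**2) + 0 = 2*F**2 + 0 = 2*F**2)
B = 2*sqrt(3) (B = sqrt(2*4**2 - 20) = sqrt(2*16 - 20) = sqrt(32 - 20) = sqrt(12) = 2*sqrt(3) ≈ 3.4641)
-10*B = -20*sqrt(3)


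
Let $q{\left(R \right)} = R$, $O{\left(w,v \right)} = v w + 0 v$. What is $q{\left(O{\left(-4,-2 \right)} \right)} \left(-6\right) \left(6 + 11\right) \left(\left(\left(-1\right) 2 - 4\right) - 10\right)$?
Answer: $13056$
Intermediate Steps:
$O{\left(w,v \right)} = v w$ ($O{\left(w,v \right)} = v w + 0 = v w$)
$q{\left(O{\left(-4,-2 \right)} \right)} \left(-6\right) \left(6 + 11\right) \left(\left(\left(-1\right) 2 - 4\right) - 10\right) = \left(-2\right) \left(-4\right) \left(-6\right) \left(6 + 11\right) \left(\left(\left(-1\right) 2 - 4\right) - 10\right) = 8 \left(-6\right) 17 \left(\left(-2 - 4\right) - 10\right) = - 48 \cdot 17 \left(-6 - 10\right) = - 48 \cdot 17 \left(-16\right) = \left(-48\right) \left(-272\right) = 13056$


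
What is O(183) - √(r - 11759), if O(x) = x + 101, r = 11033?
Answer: 284 - 11*I*√6 ≈ 284.0 - 26.944*I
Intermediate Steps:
O(x) = 101 + x
O(183) - √(r - 11759) = (101 + 183) - √(11033 - 11759) = 284 - √(-726) = 284 - 11*I*√6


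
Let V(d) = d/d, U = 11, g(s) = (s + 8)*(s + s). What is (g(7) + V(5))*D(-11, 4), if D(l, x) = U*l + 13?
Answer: -22788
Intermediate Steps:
g(s) = 2*s*(8 + s) (g(s) = (8 + s)*(2*s) = 2*s*(8 + s))
D(l, x) = 13 + 11*l (D(l, x) = 11*l + 13 = 13 + 11*l)
V(d) = 1
(g(7) + V(5))*D(-11, 4) = (2*7*(8 + 7) + 1)*(13 + 11*(-11)) = (2*7*15 + 1)*(13 - 121) = (210 + 1)*(-108) = 211*(-108) = -22788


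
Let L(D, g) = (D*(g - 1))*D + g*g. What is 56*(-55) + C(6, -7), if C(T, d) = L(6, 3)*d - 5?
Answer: -3652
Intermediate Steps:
L(D, g) = g**2 + D**2*(-1 + g) (L(D, g) = (D*(-1 + g))*D + g**2 = D**2*(-1 + g) + g**2 = g**2 + D**2*(-1 + g))
C(T, d) = -5 + 81*d (C(T, d) = (3**2 - 1*6**2 + 3*6**2)*d - 5 = (9 - 1*36 + 3*36)*d - 5 = (9 - 36 + 108)*d - 5 = 81*d - 5 = -5 + 81*d)
56*(-55) + C(6, -7) = 56*(-55) + (-5 + 81*(-7)) = -3080 + (-5 - 567) = -3080 - 572 = -3652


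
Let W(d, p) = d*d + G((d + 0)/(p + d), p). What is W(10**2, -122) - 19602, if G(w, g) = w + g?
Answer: -107014/11 ≈ -9728.5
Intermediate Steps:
G(w, g) = g + w
W(d, p) = p + d**2 + d/(d + p) (W(d, p) = d*d + (p + (d + 0)/(p + d)) = d**2 + (p + d/(d + p)) = p + d**2 + d/(d + p))
W(10**2, -122) - 19602 = (10**2 + (10**2 - 122)*(-122 + (10**2)**2))/(10**2 - 122) - 19602 = (100 + (100 - 122)*(-122 + 100**2))/(100 - 122) - 19602 = (100 - 22*(-122 + 10000))/(-22) - 19602 = -(100 - 22*9878)/22 - 19602 = -(100 - 217316)/22 - 19602 = -1/22*(-217216) - 19602 = 108608/11 - 19602 = -107014/11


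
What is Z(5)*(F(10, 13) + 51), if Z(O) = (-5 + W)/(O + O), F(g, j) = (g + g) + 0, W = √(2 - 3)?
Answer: -71/2 + 71*I/10 ≈ -35.5 + 7.1*I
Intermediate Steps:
W = I (W = √(-1) = I ≈ 1.0*I)
F(g, j) = 2*g (F(g, j) = 2*g + 0 = 2*g)
Z(O) = (-5 + I)/(2*O) (Z(O) = (-5 + I)/(O + O) = (-5 + I)/((2*O)) = (-5 + I)*(1/(2*O)) = (-5 + I)/(2*O))
Z(5)*(F(10, 13) + 51) = ((½)*(-5 + I)/5)*(2*10 + 51) = ((½)*(⅕)*(-5 + I))*(20 + 51) = (-½ + I/10)*71 = -71/2 + 71*I/10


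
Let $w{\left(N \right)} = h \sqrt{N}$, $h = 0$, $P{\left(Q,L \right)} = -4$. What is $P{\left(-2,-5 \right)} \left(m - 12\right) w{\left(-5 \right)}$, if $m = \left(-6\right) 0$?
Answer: $0$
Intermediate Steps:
$m = 0$
$w{\left(N \right)} = 0$ ($w{\left(N \right)} = 0 \sqrt{N} = 0$)
$P{\left(-2,-5 \right)} \left(m - 12\right) w{\left(-5 \right)} = - 4 \left(0 - 12\right) 0 = \left(-4\right) \left(-12\right) 0 = 48 \cdot 0 = 0$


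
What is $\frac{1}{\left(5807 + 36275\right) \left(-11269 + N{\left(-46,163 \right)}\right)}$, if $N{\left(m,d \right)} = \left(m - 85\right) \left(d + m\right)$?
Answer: $- \frac{1}{1119212872} \approx -8.9349 \cdot 10^{-10}$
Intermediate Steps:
$N{\left(m,d \right)} = \left(-85 + m\right) \left(d + m\right)$
$\frac{1}{\left(5807 + 36275\right) \left(-11269 + N{\left(-46,163 \right)}\right)} = \frac{1}{\left(5807 + 36275\right) \left(-11269 + \left(\left(-46\right)^{2} - 13855 - -3910 + 163 \left(-46\right)\right)\right)} = \frac{1}{42082 \left(-11269 + \left(2116 - 13855 + 3910 - 7498\right)\right)} = \frac{1}{42082 \left(-11269 - 15327\right)} = \frac{1}{42082 \left(-26596\right)} = \frac{1}{-1119212872} = - \frac{1}{1119212872}$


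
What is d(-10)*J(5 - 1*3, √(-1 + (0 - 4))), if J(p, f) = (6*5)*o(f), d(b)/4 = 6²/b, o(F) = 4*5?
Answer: -8640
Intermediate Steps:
o(F) = 20
d(b) = 144/b (d(b) = 4*(6²/b) = 4*(36/b) = 144/b)
J(p, f) = 600 (J(p, f) = (6*5)*20 = 30*20 = 600)
d(-10)*J(5 - 1*3, √(-1 + (0 - 4))) = (144/(-10))*600 = (144*(-⅒))*600 = -72/5*600 = -8640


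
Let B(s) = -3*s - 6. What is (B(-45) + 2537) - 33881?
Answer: -31215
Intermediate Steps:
B(s) = -6 - 3*s
(B(-45) + 2537) - 33881 = ((-6 - 3*(-45)) + 2537) - 33881 = ((-6 + 135) + 2537) - 33881 = (129 + 2537) - 33881 = 2666 - 33881 = -31215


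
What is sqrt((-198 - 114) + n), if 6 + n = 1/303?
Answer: I*sqrt(29194959)/303 ≈ 17.832*I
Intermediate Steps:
n = -1817/303 (n = -6 + 1/303 = -1817/303 ≈ -5.9967)
sqrt((-198 - 114) + n) = sqrt((-198 - 114) - 1817/303) = sqrt(-312 - 1817/303) = sqrt(-96353/303) = I*sqrt(29194959)/303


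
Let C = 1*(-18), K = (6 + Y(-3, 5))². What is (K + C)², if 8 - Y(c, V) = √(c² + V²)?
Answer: 71600 - 11872*√34 ≈ 2374.9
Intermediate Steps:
Y(c, V) = 8 - √(V² + c²) (Y(c, V) = 8 - √(c² + V²) = 8 - √(V² + c²))
K = (14 - √34)² (K = (6 + (8 - √(5² + (-3)²)))² = (6 + (8 - √(25 + 9)))² = (6 + (8 - √34))² = (14 - √34)² ≈ 66.733)
C = -18
(K + C)² = ((14 - √34)² - 18)² = (-18 + (14 - √34)²)²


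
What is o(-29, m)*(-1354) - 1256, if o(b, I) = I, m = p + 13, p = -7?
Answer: -9380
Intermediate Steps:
m = 6 (m = -7 + 13 = 6)
o(-29, m)*(-1354) - 1256 = 6*(-1354) - 1256 = -8124 - 1256 = -9380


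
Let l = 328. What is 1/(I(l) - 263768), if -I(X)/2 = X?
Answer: -1/264424 ≈ -3.7818e-6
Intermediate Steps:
I(X) = -2*X
1/(I(l) - 263768) = 1/(-2*328 - 263768) = 1/(-656 - 263768) = 1/(-264424) = -1/264424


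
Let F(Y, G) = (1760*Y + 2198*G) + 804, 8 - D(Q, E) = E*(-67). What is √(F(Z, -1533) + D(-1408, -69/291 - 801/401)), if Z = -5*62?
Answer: I*√5922504148219178/38897 ≈ 1978.5*I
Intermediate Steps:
Z = -310
D(Q, E) = 8 + 67*E (D(Q, E) = 8 - E*(-67) = 8 - (-67)*E = 8 + 67*E)
F(Y, G) = 804 + 1760*Y + 2198*G
√(F(Z, -1533) + D(-1408, -69/291 - 801/401)) = √((804 + 1760*(-310) + 2198*(-1533)) + (8 + 67*(-69/291 - 801/401))) = √((804 - 545600 - 3369534) + (8 + 67*(-69*1/291 - 801*1/401))) = √(-3914330 + (8 + 67*(-23/97 - 801/401))) = √(-3914330 + (8 + 67*(-86920/38897))) = √(-3914330 + (8 - 5823640/38897)) = √(-3914330 - 5512464/38897) = √(-152261206474/38897) = I*√5922504148219178/38897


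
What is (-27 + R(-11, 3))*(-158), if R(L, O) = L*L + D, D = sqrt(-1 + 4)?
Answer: -14852 - 158*sqrt(3) ≈ -15126.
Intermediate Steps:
D = sqrt(3) ≈ 1.7320
R(L, O) = sqrt(3) + L**2 (R(L, O) = L*L + sqrt(3) = L**2 + sqrt(3) = sqrt(3) + L**2)
(-27 + R(-11, 3))*(-158) = (-27 + (sqrt(3) + (-11)**2))*(-158) = (-27 + (sqrt(3) + 121))*(-158) = (-27 + (121 + sqrt(3)))*(-158) = (94 + sqrt(3))*(-158) = -14852 - 158*sqrt(3)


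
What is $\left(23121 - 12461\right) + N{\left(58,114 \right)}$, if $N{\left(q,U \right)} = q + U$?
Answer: $10832$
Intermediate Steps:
$N{\left(q,U \right)} = U + q$
$\left(23121 - 12461\right) + N{\left(58,114 \right)} = \left(23121 - 12461\right) + \left(114 + 58\right) = \left(23121 - 12461\right) + 172 = 10660 + 172 = 10832$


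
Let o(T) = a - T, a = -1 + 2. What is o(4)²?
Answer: 9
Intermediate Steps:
a = 1
o(T) = 1 - T
o(4)² = (1 - 1*4)² = (1 - 4)² = (-3)² = 9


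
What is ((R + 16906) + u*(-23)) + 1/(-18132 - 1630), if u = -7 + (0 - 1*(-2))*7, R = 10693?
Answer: 542229755/19762 ≈ 27438.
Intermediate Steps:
u = 7 (u = -7 + (0 + 2)*7 = -7 + 2*7 = -7 + 14 = 7)
((R + 16906) + u*(-23)) + 1/(-18132 - 1630) = ((10693 + 16906) + 7*(-23)) + 1/(-18132 - 1630) = (27599 - 161) + 1/(-19762) = 27438 - 1/19762 = 542229755/19762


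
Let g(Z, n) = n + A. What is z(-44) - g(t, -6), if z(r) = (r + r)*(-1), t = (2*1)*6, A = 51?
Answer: 43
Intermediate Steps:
t = 12 (t = 2*6 = 12)
g(Z, n) = 51 + n (g(Z, n) = n + 51 = 51 + n)
z(r) = -2*r (z(r) = (2*r)*(-1) = -2*r)
z(-44) - g(t, -6) = -2*(-44) - (51 - 6) = 88 - 1*45 = 88 - 45 = 43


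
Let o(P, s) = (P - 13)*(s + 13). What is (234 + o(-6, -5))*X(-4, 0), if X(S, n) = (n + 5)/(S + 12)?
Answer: 205/4 ≈ 51.250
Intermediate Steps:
o(P, s) = (-13 + P)*(13 + s)
X(S, n) = (5 + n)/(12 + S)
(234 + o(-6, -5))*X(-4, 0) = (234 + (-169 - 13*(-5) + 13*(-6) - 6*(-5)))*((5 + 0)/(12 - 4)) = (234 + (-169 + 65 - 78 + 30))*(5/8) = (234 - 152)*((1/8)*5) = 82*(5/8) = 205/4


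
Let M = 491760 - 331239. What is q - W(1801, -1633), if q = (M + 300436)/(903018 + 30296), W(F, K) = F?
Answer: -1680437557/933314 ≈ -1800.5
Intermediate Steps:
M = 160521
q = 460957/933314 (q = (160521 + 300436)/(903018 + 30296) = 460957/933314 ≈ 0.49389)
q - W(1801, -1633) = 460957/933314 - 1*1801 = 460957/933314 - 1801 = -1680437557/933314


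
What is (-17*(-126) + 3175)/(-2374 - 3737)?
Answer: -5317/6111 ≈ -0.87007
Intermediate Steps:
(-17*(-126) + 3175)/(-2374 - 3737) = (2142 + 3175)/(-6111) = 5317*(-1/6111) = -5317/6111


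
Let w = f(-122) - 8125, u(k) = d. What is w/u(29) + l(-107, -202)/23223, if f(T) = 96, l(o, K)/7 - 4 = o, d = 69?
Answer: -20723024/178043 ≈ -116.39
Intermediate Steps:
l(o, K) = 28 + 7*o
u(k) = 69
w = -8029 (w = 96 - 8125 = -8029)
w/u(29) + l(-107, -202)/23223 = -8029/69 + (28 + 7*(-107))/23223 = -8029*1/69 + (28 - 749)*(1/23223) = -8029/69 - 721*1/23223 = -8029/69 - 721/23223 = -20723024/178043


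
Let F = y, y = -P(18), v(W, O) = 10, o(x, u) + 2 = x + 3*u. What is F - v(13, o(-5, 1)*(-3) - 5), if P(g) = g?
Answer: -28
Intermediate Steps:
o(x, u) = -2 + x + 3*u (o(x, u) = -2 + (x + 3*u) = -2 + x + 3*u)
y = -18 (y = -1*18 = -18)
F = -18
F - v(13, o(-5, 1)*(-3) - 5) = -18 - 1*10 = -18 - 10 = -28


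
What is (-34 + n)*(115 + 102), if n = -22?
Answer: -12152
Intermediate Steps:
(-34 + n)*(115 + 102) = (-34 - 22)*(115 + 102) = -56*217 = -12152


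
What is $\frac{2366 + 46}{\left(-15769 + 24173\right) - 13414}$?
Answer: $- \frac{402}{835} \approx -0.48144$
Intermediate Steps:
$\frac{2366 + 46}{\left(-15769 + 24173\right) - 13414} = \frac{2412}{8404 - 13414} = \frac{2412}{-5010} = 2412 \left(- \frac{1}{5010}\right) = - \frac{402}{835}$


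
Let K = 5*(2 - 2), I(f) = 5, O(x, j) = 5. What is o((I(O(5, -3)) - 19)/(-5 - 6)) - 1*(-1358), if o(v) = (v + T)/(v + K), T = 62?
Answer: 9854/7 ≈ 1407.7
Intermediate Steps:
K = 0 (K = 5*0 = 0)
o(v) = (62 + v)/v (o(v) = (v + 62)/(v + 0) = (62 + v)/v)
o((I(O(5, -3)) - 19)/(-5 - 6)) - 1*(-1358) = (62 + (5 - 19)/(-5 - 6))/(((5 - 19)/(-5 - 6))) - 1*(-1358) = (62 - 14/(-11))/((-14/(-11))) + 1358 = (62 - 14*(-1/11))/((-14*(-1/11))) + 1358 = (62 + 14/11)/(14/11) + 1358 = (11/14)*(696/11) + 1358 = 348/7 + 1358 = 9854/7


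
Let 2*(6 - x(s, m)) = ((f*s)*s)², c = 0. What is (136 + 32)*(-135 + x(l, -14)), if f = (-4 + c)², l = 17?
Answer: -1796057256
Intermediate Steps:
f = 16 (f = (-4 + 0)² = (-4)² = 16)
x(s, m) = 6 - 128*s⁴ (x(s, m) = 6 - 256*s⁴/2 = 6 - 128*s⁴)
(136 + 32)*(-135 + x(l, -14)) = (136 + 32)*(-135 + (6 - 128*17⁴)) = 168*(-135 + (6 - 128*83521)) = 168*(-135 + (6 - 10690688)) = 168*(-135 - 10690682) = 168*(-10690817) = -1796057256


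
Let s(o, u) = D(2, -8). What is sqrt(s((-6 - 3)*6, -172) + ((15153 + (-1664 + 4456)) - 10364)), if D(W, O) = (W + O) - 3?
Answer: 2*sqrt(1893) ≈ 87.017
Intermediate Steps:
D(W, O) = -3 + O + W (D(W, O) = (O + W) - 3 = -3 + O + W)
s(o, u) = -9 (s(o, u) = -3 - 8 + 2 = -9)
sqrt(s((-6 - 3)*6, -172) + ((15153 + (-1664 + 4456)) - 10364)) = sqrt(-9 + ((15153 + (-1664 + 4456)) - 10364)) = sqrt(-9 + ((15153 + 2792) - 10364)) = sqrt(-9 + (17945 - 10364)) = sqrt(-9 + 7581) = sqrt(7572) = 2*sqrt(1893)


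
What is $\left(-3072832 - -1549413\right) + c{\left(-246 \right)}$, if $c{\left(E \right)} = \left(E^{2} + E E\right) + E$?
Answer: $-1402633$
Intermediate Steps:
$c{\left(E \right)} = E + 2 E^{2}$ ($c{\left(E \right)} = \left(E^{2} + E^{2}\right) + E = 2 E^{2} + E = E + 2 E^{2}$)
$\left(-3072832 - -1549413\right) + c{\left(-246 \right)} = \left(-3072832 - -1549413\right) - 246 \left(1 + 2 \left(-246\right)\right) = \left(-3072832 + 1549413\right) - 246 \left(1 - 492\right) = -1523419 - -120786 = -1523419 + 120786 = -1402633$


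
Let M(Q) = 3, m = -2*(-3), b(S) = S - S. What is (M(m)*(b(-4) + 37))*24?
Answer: 2664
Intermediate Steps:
b(S) = 0
m = 6
(M(m)*(b(-4) + 37))*24 = (3*(0 + 37))*24 = (3*37)*24 = 111*24 = 2664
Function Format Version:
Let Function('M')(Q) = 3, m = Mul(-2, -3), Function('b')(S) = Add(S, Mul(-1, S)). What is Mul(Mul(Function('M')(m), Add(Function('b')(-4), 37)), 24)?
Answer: 2664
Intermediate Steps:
Function('b')(S) = 0
m = 6
Mul(Mul(Function('M')(m), Add(Function('b')(-4), 37)), 24) = Mul(Mul(3, Add(0, 37)), 24) = Mul(Mul(3, 37), 24) = Mul(111, 24) = 2664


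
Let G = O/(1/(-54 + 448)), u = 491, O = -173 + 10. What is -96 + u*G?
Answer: -31533098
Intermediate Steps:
O = -163
G = -64222 (G = -163/(1/(-54 + 448)) = -163/(1/394) = -163/1/394 = -163*394 = -64222)
-96 + u*G = -96 + 491*(-64222) = -96 - 31533002 = -31533098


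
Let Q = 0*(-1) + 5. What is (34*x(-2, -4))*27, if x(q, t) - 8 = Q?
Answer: 11934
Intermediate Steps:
Q = 5 (Q = 0 + 5 = 5)
x(q, t) = 13 (x(q, t) = 8 + 5 = 13)
(34*x(-2, -4))*27 = (34*13)*27 = 442*27 = 11934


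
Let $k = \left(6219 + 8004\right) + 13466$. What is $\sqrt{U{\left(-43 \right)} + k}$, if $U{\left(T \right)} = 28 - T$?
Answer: $4 \sqrt{1735} \approx 166.61$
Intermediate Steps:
$k = 27689$ ($k = 14223 + 13466 = 27689$)
$\sqrt{U{\left(-43 \right)} + k} = \sqrt{\left(28 - -43\right) + 27689} = \sqrt{\left(28 + 43\right) + 27689} = \sqrt{71 + 27689} = \sqrt{27760} = 4 \sqrt{1735}$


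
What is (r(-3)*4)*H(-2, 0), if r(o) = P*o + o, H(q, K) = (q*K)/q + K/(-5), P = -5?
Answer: 0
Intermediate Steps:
H(q, K) = 4*K/5 (H(q, K) = (K*q)/q + K*(-1/5) = K - K/5 = 4*K/5)
r(o) = -4*o (r(o) = -5*o + o = -4*o)
(r(-3)*4)*H(-2, 0) = (-4*(-3)*4)*((4/5)*0) = (12*4)*0 = 48*0 = 0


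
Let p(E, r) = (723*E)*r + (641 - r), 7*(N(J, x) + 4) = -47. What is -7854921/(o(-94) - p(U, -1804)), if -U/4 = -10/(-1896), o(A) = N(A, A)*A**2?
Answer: 4343771313/68922125 ≈ 63.024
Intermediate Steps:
N(J, x) = -75/7 (N(J, x) = -4 + (1/7)*(-47) = -4 - 47/7 = -75/7)
o(A) = -75*A**2/7
U = -5/237 (U = -(-40)/(-1896) = -(-40)*(-1)/1896 = -4*5/948 = -5/237 ≈ -0.021097)
p(E, r) = 641 - r + 723*E*r (p(E, r) = 723*E*r + (641 - r) = 641 - r + 723*E*r)
-7854921/(o(-94) - p(U, -1804)) = -7854921/(-75/7*(-94)**2 - (641 - 1*(-1804) + 723*(-5/237)*(-1804))) = -7854921/(-75/7*8836 - (641 + 1804 + 2173820/79)) = -7854921/(-662700/7 - 1*2366975/79) = -7854921/(-662700/7 - 2366975/79) = -7854921/(-68922125/553) = -7854921*(-553/68922125) = 4343771313/68922125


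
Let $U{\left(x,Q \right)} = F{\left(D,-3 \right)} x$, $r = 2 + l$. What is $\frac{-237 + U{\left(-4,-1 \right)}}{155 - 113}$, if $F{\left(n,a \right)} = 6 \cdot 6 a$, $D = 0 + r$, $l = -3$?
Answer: $\frac{65}{14} \approx 4.6429$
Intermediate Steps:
$r = -1$ ($r = 2 - 3 = -1$)
$D = -1$ ($D = 0 - 1 = -1$)
$F{\left(n,a \right)} = 36 a$
$U{\left(x,Q \right)} = - 108 x$ ($U{\left(x,Q \right)} = 36 \left(-3\right) x = - 108 x$)
$\frac{-237 + U{\left(-4,-1 \right)}}{155 - 113} = \frac{-237 - -432}{155 - 113} = \frac{-237 + 432}{42} = 195 \cdot \frac{1}{42} = \frac{65}{14}$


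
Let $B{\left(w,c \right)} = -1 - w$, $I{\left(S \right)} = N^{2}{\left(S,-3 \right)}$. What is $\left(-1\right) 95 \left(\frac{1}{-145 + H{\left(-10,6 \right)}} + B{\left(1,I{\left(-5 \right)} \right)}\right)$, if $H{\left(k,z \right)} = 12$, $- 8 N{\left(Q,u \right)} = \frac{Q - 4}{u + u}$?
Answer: $\frac{1335}{7} \approx 190.71$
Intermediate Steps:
$N{\left(Q,u \right)} = - \frac{-4 + Q}{16 u}$ ($N{\left(Q,u \right)} = - \frac{\left(Q - 4\right) \frac{1}{u + u}}{8} = - \frac{\left(-4 + Q\right) \frac{1}{2 u}}{8} = - \frac{\frac{1}{2} \frac{1}{u} \left(-4 + Q\right)}{8} = - \frac{-4 + Q}{16 u}$)
$I{\left(S \right)} = \left(- \frac{1}{12} + \frac{S}{48}\right)^{2}$ ($I{\left(S \right)} = \left(\frac{4 - S}{16 \left(-3\right)}\right)^{2} = \left(\frac{1}{16} \left(- \frac{1}{3}\right) \left(4 - S\right)\right)^{2} = \left(- \frac{1}{12} + \frac{S}{48}\right)^{2}$)
$\left(-1\right) 95 \left(\frac{1}{-145 + H{\left(-10,6 \right)}} + B{\left(1,I{\left(-5 \right)} \right)}\right) = \left(-1\right) 95 \left(\frac{1}{-145 + 12} - 2\right) = - 95 \left(\frac{1}{-133} - 2\right) = - 95 \left(- \frac{1}{133} - 2\right) = \left(-95\right) \left(- \frac{267}{133}\right) = \frac{1335}{7}$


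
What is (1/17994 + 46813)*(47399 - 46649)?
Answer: 105294140375/2999 ≈ 3.5110e+7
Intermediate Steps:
(1/17994 + 46813)*(47399 - 46649) = (1/17994 + 46813)*750 = (842353123/17994)*750 = 105294140375/2999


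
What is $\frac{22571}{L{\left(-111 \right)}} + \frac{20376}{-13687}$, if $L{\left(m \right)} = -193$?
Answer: $- \frac{312861845}{2641591} \approx -118.44$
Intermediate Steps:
$\frac{22571}{L{\left(-111 \right)}} + \frac{20376}{-13687} = \frac{22571}{-193} + \frac{20376}{-13687} = 22571 \left(- \frac{1}{193}\right) + 20376 \left(- \frac{1}{13687}\right) = - \frac{22571}{193} - \frac{20376}{13687} = - \frac{312861845}{2641591}$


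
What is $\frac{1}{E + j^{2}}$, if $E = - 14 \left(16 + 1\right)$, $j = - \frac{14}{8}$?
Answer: $- \frac{16}{3759} \approx -0.0042564$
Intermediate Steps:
$j = - \frac{7}{4}$ ($j = \left(-14\right) \frac{1}{8} = - \frac{7}{4} \approx -1.75$)
$E = -238$ ($E = \left(-14\right) 17 = -238$)
$\frac{1}{E + j^{2}} = \frac{1}{-238 + \left(- \frac{7}{4}\right)^{2}} = \frac{1}{-238 + \frac{49}{16}} = \frac{1}{- \frac{3759}{16}} = - \frac{16}{3759}$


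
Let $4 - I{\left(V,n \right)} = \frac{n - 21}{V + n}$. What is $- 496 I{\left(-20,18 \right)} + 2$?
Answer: $-1238$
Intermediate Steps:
$I{\left(V,n \right)} = 4 - \frac{-21 + n}{V + n}$ ($I{\left(V,n \right)} = 4 - \frac{n - 21}{V + n} = 4 - \frac{-21 + n}{V + n}$)
$- 496 I{\left(-20,18 \right)} + 2 = - 496 \frac{21 + 3 \cdot 18 + 4 \left(-20\right)}{-20 + 18} + 2 = - 496 \frac{21 + 54 - 80}{-2} + 2 = - 496 \left(\left(- \frac{1}{2}\right) \left(-5\right)\right) + 2 = \left(-496\right) \frac{5}{2} + 2 = -1240 + 2 = -1238$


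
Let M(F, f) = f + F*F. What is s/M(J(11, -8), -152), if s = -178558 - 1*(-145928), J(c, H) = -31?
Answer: -32630/809 ≈ -40.334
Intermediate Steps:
s = -32630 (s = -178558 + 145928 = -32630)
M(F, f) = f + F²
s/M(J(11, -8), -152) = -32630/(-152 + (-31)²) = -32630/(-152 + 961) = -32630/809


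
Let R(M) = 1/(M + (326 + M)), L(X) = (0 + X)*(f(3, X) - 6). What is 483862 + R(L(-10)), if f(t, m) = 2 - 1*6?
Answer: 254511413/526 ≈ 4.8386e+5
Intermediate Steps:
f(t, m) = -4 (f(t, m) = 2 - 6 = -4)
L(X) = -10*X (L(X) = (0 + X)*(-4 - 6) = X*(-10) = -10*X)
R(M) = 1/(326 + 2*M)
483862 + R(L(-10)) = 483862 + 1/(2*(163 - 10*(-10))) = 483862 + 1/(2*(163 + 100)) = 483862 + (½)/263 = 483862 + (½)*(1/263) = 483862 + 1/526 = 254511413/526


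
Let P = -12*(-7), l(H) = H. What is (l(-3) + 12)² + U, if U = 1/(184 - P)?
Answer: 8101/100 ≈ 81.010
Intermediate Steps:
P = 84
U = 1/100 (U = 1/(184 - 1*84) = 1/(184 - 84) = 1/100 ≈ 0.010000)
(l(-3) + 12)² + U = (-3 + 12)² + 1/100 = 9² + 1/100 = 81 + 1/100 = 8101/100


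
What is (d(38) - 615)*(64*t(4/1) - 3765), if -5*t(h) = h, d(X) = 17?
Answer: 11410438/5 ≈ 2.2821e+6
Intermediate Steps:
t(h) = -h/5
(d(38) - 615)*(64*t(4/1) - 3765) = (17 - 615)*(64*(-4/(5*1)) - 3765) = -598*(64*(-4/5) - 3765) = -598*(64*(-⅕*4) - 3765) = -598*(64*(-⅘) - 3765) = -598*(-256/5 - 3765) = -598*(-19081/5) = 11410438/5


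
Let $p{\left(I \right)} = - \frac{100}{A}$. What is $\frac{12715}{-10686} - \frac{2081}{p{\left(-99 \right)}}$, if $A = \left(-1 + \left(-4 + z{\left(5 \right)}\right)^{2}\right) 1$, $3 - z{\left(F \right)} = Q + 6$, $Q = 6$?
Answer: $\frac{933659897}{267150} \approx 3494.9$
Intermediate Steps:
$z{\left(F \right)} = -9$ ($z{\left(F \right)} = 3 - \left(6 + 6\right) = 3 - 12 = -9$)
$A = 168$ ($A = \left(-1 + \left(-4 - 9\right)^{2}\right) 1 = \left(-1 + \left(-13\right)^{2}\right) 1 = \left(-1 + 169\right) 1 = 168 \cdot 1 = 168$)
$p{\left(I \right)} = - \frac{25}{42}$ ($p{\left(I \right)} = - \frac{100}{168} = \left(-100\right) \frac{1}{168} = - \frac{25}{42}$)
$\frac{12715}{-10686} - \frac{2081}{p{\left(-99 \right)}} = \frac{12715}{-10686} - \frac{2081}{- \frac{25}{42}} = 12715 \left(- \frac{1}{10686}\right) - - \frac{87402}{25} = - \frac{12715}{10686} + \frac{87402}{25} = \frac{933659897}{267150}$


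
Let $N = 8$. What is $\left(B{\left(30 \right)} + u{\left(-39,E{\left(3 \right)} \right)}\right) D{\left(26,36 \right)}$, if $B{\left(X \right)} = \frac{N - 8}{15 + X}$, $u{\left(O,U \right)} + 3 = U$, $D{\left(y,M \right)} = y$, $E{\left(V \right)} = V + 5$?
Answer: $130$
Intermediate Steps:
$E{\left(V \right)} = 5 + V$
$u{\left(O,U \right)} = -3 + U$
$B{\left(X \right)} = 0$ ($B{\left(X \right)} = \frac{8 - 8}{15 + X} = \frac{0}{15 + X} = 0$)
$\left(B{\left(30 \right)} + u{\left(-39,E{\left(3 \right)} \right)}\right) D{\left(26,36 \right)} = \left(0 + \left(-3 + \left(5 + 3\right)\right)\right) 26 = \left(0 + \left(-3 + 8\right)\right) 26 = \left(0 + 5\right) 26 = 5 \cdot 26 = 130$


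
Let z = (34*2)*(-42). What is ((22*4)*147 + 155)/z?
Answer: -13091/2856 ≈ -4.5837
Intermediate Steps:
z = -2856 (z = 68*(-42) = -2856)
((22*4)*147 + 155)/z = ((22*4)*147 + 155)/(-2856) = (88*147 + 155)*(-1/2856) = (12936 + 155)*(-1/2856) = 13091*(-1/2856) = -13091/2856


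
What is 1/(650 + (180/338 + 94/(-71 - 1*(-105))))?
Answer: 2873/1876923 ≈ 0.0015307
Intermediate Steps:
1/(650 + (180/338 + 94/(-71 - 1*(-105)))) = 1/(650 + (180*(1/338) + 94/(-71 + 105))) = 1/(650 + (90/169 + 94/34)) = 1/(650 + (90/169 + 94*(1/34))) = 1/(650 + (90/169 + 47/17)) = 1/(650 + 9473/2873) = 1/(1876923/2873) = 2873/1876923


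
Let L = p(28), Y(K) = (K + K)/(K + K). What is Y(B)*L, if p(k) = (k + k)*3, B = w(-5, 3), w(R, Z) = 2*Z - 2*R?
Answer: 168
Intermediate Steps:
w(R, Z) = -2*R + 2*Z
B = 16 (B = -2*(-5) + 2*3 = 10 + 6 = 16)
p(k) = 6*k (p(k) = (2*k)*3 = 6*k)
Y(K) = 1 (Y(K) = (2*K)/((2*K)) = (2*K)*(1/(2*K)) = 1)
L = 168 (L = 6*28 = 168)
Y(B)*L = 1*168 = 168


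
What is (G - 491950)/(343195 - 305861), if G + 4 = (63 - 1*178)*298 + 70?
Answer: -263077/18667 ≈ -14.093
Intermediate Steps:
G = -34204 (G = -4 + ((63 - 1*178)*298 + 70) = -4 + ((63 - 178)*298 + 70) = -4 + (-115*298 + 70) = -4 + (-34270 + 70) = -4 - 34200 = -34204)
(G - 491950)/(343195 - 305861) = (-34204 - 491950)/(343195 - 305861) = -526154/37334 = -526154*1/37334 = -263077/18667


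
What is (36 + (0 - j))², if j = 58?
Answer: 484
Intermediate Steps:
(36 + (0 - j))² = (36 + (0 - 1*58))² = (36 + (0 - 58))² = (36 - 58)² = (-22)² = 484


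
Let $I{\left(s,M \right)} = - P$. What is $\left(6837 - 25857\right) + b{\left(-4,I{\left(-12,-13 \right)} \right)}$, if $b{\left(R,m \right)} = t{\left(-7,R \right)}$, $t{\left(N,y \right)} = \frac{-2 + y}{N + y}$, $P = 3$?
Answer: $- \frac{209214}{11} \approx -19019.0$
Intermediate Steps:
$t{\left(N,y \right)} = \frac{-2 + y}{N + y}$
$I{\left(s,M \right)} = -3$ ($I{\left(s,M \right)} = \left(-1\right) 3 = -3$)
$b{\left(R,m \right)} = \frac{-2 + R}{-7 + R}$
$\left(6837 - 25857\right) + b{\left(-4,I{\left(-12,-13 \right)} \right)} = \left(6837 - 25857\right) + \frac{-2 - 4}{-7 - 4} = \left(6837 - 25857\right) + \frac{1}{-11} \left(-6\right) = -19020 - - \frac{6}{11} = -19020 + \frac{6}{11} = - \frac{209214}{11}$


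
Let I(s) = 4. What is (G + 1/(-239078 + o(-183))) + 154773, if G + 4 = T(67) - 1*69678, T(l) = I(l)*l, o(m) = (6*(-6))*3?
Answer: 20416677773/239186 ≈ 85359.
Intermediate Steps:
o(m) = -108 (o(m) = -36*3 = -108)
T(l) = 4*l
G = -69414 (G = -4 + (4*67 - 1*69678) = -4 + (268 - 69678) = -4 - 69410 = -69414)
(G + 1/(-239078 + o(-183))) + 154773 = (-69414 + 1/(-239078 - 108)) + 154773 = (-69414 + 1/(-239186)) + 154773 = (-69414 - 1/239186) + 154773 = -16602857005/239186 + 154773 = 20416677773/239186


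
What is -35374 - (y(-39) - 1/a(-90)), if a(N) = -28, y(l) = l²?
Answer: -1033061/28 ≈ -36895.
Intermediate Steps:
-35374 - (y(-39) - 1/a(-90)) = -35374 - ((-39)² - 1/(-28)) = -35374 - (1521 - 1*(-1/28)) = -35374 - (1521 + 1/28) = -35374 - 1*42589/28 = -35374 - 42589/28 = -1033061/28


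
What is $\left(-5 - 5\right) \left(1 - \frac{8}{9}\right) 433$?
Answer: $- \frac{4330}{9} \approx -481.11$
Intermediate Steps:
$\left(-5 - 5\right) \left(1 - \frac{8}{9}\right) 433 = - 10 \left(1 - \frac{8}{9}\right) 433 = \left(-10\right) \frac{1}{9} \cdot 433 = \left(- \frac{10}{9}\right) 433 = - \frac{4330}{9}$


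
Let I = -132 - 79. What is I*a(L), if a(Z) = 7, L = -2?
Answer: -1477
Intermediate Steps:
I = -211
I*a(L) = -211*7 = -1477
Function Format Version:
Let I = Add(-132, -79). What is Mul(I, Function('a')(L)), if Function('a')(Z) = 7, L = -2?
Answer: -1477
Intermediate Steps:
I = -211
Mul(I, Function('a')(L)) = Mul(-211, 7) = -1477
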